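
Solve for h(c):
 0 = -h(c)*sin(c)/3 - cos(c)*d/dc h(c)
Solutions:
 h(c) = C1*cos(c)^(1/3)


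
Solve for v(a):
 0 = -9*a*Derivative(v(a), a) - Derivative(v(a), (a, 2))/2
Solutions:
 v(a) = C1 + C2*erf(3*a)


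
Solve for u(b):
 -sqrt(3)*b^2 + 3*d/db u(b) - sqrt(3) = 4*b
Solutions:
 u(b) = C1 + sqrt(3)*b^3/9 + 2*b^2/3 + sqrt(3)*b/3


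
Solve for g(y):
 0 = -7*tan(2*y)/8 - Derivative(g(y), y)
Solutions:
 g(y) = C1 + 7*log(cos(2*y))/16


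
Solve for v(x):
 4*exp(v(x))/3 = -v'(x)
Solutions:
 v(x) = log(1/(C1 + 4*x)) + log(3)


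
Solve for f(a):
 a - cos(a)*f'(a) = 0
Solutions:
 f(a) = C1 + Integral(a/cos(a), a)


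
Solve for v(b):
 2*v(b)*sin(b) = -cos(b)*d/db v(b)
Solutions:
 v(b) = C1*cos(b)^2


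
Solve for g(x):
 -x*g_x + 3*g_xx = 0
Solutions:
 g(x) = C1 + C2*erfi(sqrt(6)*x/6)


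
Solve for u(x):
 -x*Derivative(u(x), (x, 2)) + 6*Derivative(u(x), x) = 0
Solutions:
 u(x) = C1 + C2*x^7


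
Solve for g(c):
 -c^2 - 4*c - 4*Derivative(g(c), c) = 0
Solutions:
 g(c) = C1 - c^3/12 - c^2/2


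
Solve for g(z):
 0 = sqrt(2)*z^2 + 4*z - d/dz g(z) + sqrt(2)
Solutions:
 g(z) = C1 + sqrt(2)*z^3/3 + 2*z^2 + sqrt(2)*z


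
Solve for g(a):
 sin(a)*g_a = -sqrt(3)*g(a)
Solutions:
 g(a) = C1*(cos(a) + 1)^(sqrt(3)/2)/(cos(a) - 1)^(sqrt(3)/2)


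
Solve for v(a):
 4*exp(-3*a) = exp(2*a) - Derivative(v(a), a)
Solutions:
 v(a) = C1 + exp(2*a)/2 + 4*exp(-3*a)/3


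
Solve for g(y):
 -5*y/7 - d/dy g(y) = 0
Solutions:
 g(y) = C1 - 5*y^2/14


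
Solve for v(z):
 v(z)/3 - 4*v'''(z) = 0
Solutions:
 v(z) = C3*exp(18^(1/3)*z/6) + (C1*sin(2^(1/3)*3^(1/6)*z/4) + C2*cos(2^(1/3)*3^(1/6)*z/4))*exp(-18^(1/3)*z/12)


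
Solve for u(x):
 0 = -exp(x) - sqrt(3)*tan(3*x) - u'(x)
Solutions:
 u(x) = C1 - exp(x) + sqrt(3)*log(cos(3*x))/3


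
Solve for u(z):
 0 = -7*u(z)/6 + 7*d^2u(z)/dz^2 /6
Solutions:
 u(z) = C1*exp(-z) + C2*exp(z)


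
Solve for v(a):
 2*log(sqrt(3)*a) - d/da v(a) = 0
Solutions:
 v(a) = C1 + 2*a*log(a) - 2*a + a*log(3)


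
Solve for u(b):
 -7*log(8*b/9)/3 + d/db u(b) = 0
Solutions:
 u(b) = C1 + 7*b*log(b)/3 - 14*b*log(3)/3 - 7*b/3 + 7*b*log(2)


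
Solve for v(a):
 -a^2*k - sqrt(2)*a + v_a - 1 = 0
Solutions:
 v(a) = C1 + a^3*k/3 + sqrt(2)*a^2/2 + a


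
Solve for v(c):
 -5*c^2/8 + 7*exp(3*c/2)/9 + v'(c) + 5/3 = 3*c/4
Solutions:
 v(c) = C1 + 5*c^3/24 + 3*c^2/8 - 5*c/3 - 14*exp(3*c/2)/27


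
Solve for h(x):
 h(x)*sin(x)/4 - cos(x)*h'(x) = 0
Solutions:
 h(x) = C1/cos(x)^(1/4)


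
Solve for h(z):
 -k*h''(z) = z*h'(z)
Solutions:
 h(z) = C1 + C2*sqrt(k)*erf(sqrt(2)*z*sqrt(1/k)/2)


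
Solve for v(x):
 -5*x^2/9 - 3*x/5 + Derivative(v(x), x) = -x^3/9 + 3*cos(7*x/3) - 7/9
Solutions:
 v(x) = C1 - x^4/36 + 5*x^3/27 + 3*x^2/10 - 7*x/9 + 9*sin(7*x/3)/7


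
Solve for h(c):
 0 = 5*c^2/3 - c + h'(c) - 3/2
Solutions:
 h(c) = C1 - 5*c^3/9 + c^2/2 + 3*c/2


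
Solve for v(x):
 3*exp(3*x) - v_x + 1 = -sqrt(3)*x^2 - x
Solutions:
 v(x) = C1 + sqrt(3)*x^3/3 + x^2/2 + x + exp(3*x)


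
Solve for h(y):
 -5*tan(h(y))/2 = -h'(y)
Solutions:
 h(y) = pi - asin(C1*exp(5*y/2))
 h(y) = asin(C1*exp(5*y/2))


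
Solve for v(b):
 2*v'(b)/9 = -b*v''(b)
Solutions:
 v(b) = C1 + C2*b^(7/9)


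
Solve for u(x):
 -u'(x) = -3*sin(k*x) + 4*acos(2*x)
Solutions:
 u(x) = C1 - 4*x*acos(2*x) + 2*sqrt(1 - 4*x^2) + 3*Piecewise((-cos(k*x)/k, Ne(k, 0)), (0, True))


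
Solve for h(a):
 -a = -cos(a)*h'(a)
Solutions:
 h(a) = C1 + Integral(a/cos(a), a)


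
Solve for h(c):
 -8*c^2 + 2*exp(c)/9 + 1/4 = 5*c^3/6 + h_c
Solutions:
 h(c) = C1 - 5*c^4/24 - 8*c^3/3 + c/4 + 2*exp(c)/9


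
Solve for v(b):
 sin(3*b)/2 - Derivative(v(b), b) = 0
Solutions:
 v(b) = C1 - cos(3*b)/6


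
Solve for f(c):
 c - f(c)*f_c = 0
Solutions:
 f(c) = -sqrt(C1 + c^2)
 f(c) = sqrt(C1 + c^2)


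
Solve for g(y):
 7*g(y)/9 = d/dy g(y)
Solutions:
 g(y) = C1*exp(7*y/9)


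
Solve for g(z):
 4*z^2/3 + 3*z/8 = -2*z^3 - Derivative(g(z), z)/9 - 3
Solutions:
 g(z) = C1 - 9*z^4/2 - 4*z^3 - 27*z^2/16 - 27*z


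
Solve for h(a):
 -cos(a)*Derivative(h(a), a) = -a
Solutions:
 h(a) = C1 + Integral(a/cos(a), a)


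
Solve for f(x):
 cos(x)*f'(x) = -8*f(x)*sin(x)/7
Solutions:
 f(x) = C1*cos(x)^(8/7)


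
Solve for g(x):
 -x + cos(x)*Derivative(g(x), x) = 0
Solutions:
 g(x) = C1 + Integral(x/cos(x), x)


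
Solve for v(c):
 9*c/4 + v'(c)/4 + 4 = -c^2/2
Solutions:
 v(c) = C1 - 2*c^3/3 - 9*c^2/2 - 16*c


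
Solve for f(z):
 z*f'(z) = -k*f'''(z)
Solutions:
 f(z) = C1 + Integral(C2*airyai(z*(-1/k)^(1/3)) + C3*airybi(z*(-1/k)^(1/3)), z)


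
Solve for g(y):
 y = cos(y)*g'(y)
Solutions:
 g(y) = C1 + Integral(y/cos(y), y)


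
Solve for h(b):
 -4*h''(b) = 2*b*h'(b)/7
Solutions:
 h(b) = C1 + C2*erf(sqrt(7)*b/14)


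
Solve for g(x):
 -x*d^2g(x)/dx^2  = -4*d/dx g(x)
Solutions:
 g(x) = C1 + C2*x^5


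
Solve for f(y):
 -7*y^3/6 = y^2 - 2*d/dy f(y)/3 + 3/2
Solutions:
 f(y) = C1 + 7*y^4/16 + y^3/2 + 9*y/4


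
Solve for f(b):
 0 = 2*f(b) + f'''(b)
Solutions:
 f(b) = C3*exp(-2^(1/3)*b) + (C1*sin(2^(1/3)*sqrt(3)*b/2) + C2*cos(2^(1/3)*sqrt(3)*b/2))*exp(2^(1/3)*b/2)


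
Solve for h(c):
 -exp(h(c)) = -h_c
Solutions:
 h(c) = log(-1/(C1 + c))


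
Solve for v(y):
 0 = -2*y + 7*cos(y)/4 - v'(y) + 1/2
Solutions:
 v(y) = C1 - y^2 + y/2 + 7*sin(y)/4


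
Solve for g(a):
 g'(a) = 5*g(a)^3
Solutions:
 g(a) = -sqrt(2)*sqrt(-1/(C1 + 5*a))/2
 g(a) = sqrt(2)*sqrt(-1/(C1 + 5*a))/2


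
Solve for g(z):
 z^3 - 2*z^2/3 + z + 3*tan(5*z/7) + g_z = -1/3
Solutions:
 g(z) = C1 - z^4/4 + 2*z^3/9 - z^2/2 - z/3 + 21*log(cos(5*z/7))/5


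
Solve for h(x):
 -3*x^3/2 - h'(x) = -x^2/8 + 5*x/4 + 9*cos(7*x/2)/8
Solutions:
 h(x) = C1 - 3*x^4/8 + x^3/24 - 5*x^2/8 - 9*sin(7*x/2)/28


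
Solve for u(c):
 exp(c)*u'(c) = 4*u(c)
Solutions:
 u(c) = C1*exp(-4*exp(-c))


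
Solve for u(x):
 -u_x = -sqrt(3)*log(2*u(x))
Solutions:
 -sqrt(3)*Integral(1/(log(_y) + log(2)), (_y, u(x)))/3 = C1 - x


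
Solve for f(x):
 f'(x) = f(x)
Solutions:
 f(x) = C1*exp(x)


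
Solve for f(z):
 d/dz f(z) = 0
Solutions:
 f(z) = C1


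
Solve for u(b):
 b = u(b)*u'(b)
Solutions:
 u(b) = -sqrt(C1 + b^2)
 u(b) = sqrt(C1 + b^2)


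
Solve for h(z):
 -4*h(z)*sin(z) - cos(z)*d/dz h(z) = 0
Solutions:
 h(z) = C1*cos(z)^4


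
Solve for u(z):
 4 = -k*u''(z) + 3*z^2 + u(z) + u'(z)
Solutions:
 u(z) = C1*exp(z*(1 - sqrt(4*k + 1))/(2*k)) + C2*exp(z*(sqrt(4*k + 1) + 1)/(2*k)) - 6*k - 3*z^2 + 6*z - 2


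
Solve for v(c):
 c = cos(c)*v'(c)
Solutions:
 v(c) = C1 + Integral(c/cos(c), c)


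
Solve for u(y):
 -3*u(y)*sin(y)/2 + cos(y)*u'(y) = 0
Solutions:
 u(y) = C1/cos(y)^(3/2)


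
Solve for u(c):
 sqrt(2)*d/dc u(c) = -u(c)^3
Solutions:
 u(c) = -sqrt(-1/(C1 - sqrt(2)*c))
 u(c) = sqrt(-1/(C1 - sqrt(2)*c))


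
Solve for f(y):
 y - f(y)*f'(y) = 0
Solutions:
 f(y) = -sqrt(C1 + y^2)
 f(y) = sqrt(C1 + y^2)


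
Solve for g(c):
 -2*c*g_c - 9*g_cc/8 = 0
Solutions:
 g(c) = C1 + C2*erf(2*sqrt(2)*c/3)


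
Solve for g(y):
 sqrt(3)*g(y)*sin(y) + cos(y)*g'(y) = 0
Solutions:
 g(y) = C1*cos(y)^(sqrt(3))


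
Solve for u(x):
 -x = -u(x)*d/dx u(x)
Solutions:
 u(x) = -sqrt(C1 + x^2)
 u(x) = sqrt(C1 + x^2)


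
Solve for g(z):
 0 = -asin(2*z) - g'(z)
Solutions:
 g(z) = C1 - z*asin(2*z) - sqrt(1 - 4*z^2)/2


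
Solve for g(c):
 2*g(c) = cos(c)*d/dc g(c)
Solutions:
 g(c) = C1*(sin(c) + 1)/(sin(c) - 1)


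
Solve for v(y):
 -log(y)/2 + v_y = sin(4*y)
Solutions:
 v(y) = C1 + y*log(y)/2 - y/2 - cos(4*y)/4


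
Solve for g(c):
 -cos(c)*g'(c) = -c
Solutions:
 g(c) = C1 + Integral(c/cos(c), c)


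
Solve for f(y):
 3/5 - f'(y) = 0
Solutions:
 f(y) = C1 + 3*y/5


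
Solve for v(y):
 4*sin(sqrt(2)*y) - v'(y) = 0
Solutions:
 v(y) = C1 - 2*sqrt(2)*cos(sqrt(2)*y)


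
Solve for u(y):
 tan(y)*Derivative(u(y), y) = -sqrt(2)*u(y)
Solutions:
 u(y) = C1/sin(y)^(sqrt(2))


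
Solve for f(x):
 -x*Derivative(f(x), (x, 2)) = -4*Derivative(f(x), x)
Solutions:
 f(x) = C1 + C2*x^5


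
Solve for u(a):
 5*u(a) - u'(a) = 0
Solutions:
 u(a) = C1*exp(5*a)


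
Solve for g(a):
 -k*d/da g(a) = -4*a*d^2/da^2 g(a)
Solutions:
 g(a) = C1 + a^(re(k)/4 + 1)*(C2*sin(log(a)*Abs(im(k))/4) + C3*cos(log(a)*im(k)/4))


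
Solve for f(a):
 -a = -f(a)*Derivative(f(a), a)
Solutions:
 f(a) = -sqrt(C1 + a^2)
 f(a) = sqrt(C1 + a^2)


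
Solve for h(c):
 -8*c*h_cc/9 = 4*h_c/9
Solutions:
 h(c) = C1 + C2*sqrt(c)


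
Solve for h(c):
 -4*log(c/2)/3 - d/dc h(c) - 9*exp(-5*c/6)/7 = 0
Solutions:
 h(c) = C1 - 4*c*log(c)/3 + 4*c*(log(2) + 1)/3 + 54*exp(-5*c/6)/35


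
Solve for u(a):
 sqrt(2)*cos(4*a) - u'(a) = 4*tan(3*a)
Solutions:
 u(a) = C1 + 4*log(cos(3*a))/3 + sqrt(2)*sin(4*a)/4


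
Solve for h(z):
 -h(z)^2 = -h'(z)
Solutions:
 h(z) = -1/(C1 + z)


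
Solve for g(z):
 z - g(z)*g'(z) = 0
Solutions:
 g(z) = -sqrt(C1 + z^2)
 g(z) = sqrt(C1 + z^2)


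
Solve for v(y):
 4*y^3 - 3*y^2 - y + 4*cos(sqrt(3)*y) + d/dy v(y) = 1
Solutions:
 v(y) = C1 - y^4 + y^3 + y^2/2 + y - 4*sqrt(3)*sin(sqrt(3)*y)/3


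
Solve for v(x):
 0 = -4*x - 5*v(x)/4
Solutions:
 v(x) = -16*x/5


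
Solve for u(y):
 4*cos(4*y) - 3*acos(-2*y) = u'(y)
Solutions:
 u(y) = C1 - 3*y*acos(-2*y) - 3*sqrt(1 - 4*y^2)/2 + sin(4*y)


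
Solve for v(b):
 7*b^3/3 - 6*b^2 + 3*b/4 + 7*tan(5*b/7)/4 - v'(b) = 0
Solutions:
 v(b) = C1 + 7*b^4/12 - 2*b^3 + 3*b^2/8 - 49*log(cos(5*b/7))/20


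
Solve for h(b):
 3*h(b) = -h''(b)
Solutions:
 h(b) = C1*sin(sqrt(3)*b) + C2*cos(sqrt(3)*b)


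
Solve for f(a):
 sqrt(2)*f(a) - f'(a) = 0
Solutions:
 f(a) = C1*exp(sqrt(2)*a)


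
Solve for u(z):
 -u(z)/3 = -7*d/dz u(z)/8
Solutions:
 u(z) = C1*exp(8*z/21)


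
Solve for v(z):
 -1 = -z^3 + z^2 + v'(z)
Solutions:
 v(z) = C1 + z^4/4 - z^3/3 - z


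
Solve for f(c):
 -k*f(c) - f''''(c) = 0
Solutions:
 f(c) = C1*exp(-c*(-k)^(1/4)) + C2*exp(c*(-k)^(1/4)) + C3*exp(-I*c*(-k)^(1/4)) + C4*exp(I*c*(-k)^(1/4))


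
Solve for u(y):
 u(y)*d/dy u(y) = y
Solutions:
 u(y) = -sqrt(C1 + y^2)
 u(y) = sqrt(C1 + y^2)


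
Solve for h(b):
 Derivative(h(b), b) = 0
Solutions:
 h(b) = C1


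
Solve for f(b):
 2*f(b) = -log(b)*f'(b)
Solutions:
 f(b) = C1*exp(-2*li(b))


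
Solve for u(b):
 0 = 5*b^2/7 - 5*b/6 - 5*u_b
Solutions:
 u(b) = C1 + b^3/21 - b^2/12


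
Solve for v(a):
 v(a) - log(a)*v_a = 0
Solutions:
 v(a) = C1*exp(li(a))


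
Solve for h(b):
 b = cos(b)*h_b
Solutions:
 h(b) = C1 + Integral(b/cos(b), b)


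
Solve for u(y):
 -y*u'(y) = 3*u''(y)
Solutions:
 u(y) = C1 + C2*erf(sqrt(6)*y/6)


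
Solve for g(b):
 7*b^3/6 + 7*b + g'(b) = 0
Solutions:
 g(b) = C1 - 7*b^4/24 - 7*b^2/2


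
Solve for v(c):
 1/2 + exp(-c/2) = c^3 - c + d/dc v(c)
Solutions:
 v(c) = C1 - c^4/4 + c^2/2 + c/2 - 2*exp(-c/2)


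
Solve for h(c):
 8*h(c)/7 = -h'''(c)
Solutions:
 h(c) = C3*exp(-2*7^(2/3)*c/7) + (C1*sin(sqrt(3)*7^(2/3)*c/7) + C2*cos(sqrt(3)*7^(2/3)*c/7))*exp(7^(2/3)*c/7)


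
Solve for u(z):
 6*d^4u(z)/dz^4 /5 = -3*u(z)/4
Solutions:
 u(z) = (C1*sin(2^(3/4)*5^(1/4)*z/4) + C2*cos(2^(3/4)*5^(1/4)*z/4))*exp(-2^(3/4)*5^(1/4)*z/4) + (C3*sin(2^(3/4)*5^(1/4)*z/4) + C4*cos(2^(3/4)*5^(1/4)*z/4))*exp(2^(3/4)*5^(1/4)*z/4)


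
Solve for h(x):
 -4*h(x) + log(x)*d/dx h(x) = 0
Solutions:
 h(x) = C1*exp(4*li(x))


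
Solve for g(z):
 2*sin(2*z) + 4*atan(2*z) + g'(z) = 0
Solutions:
 g(z) = C1 - 4*z*atan(2*z) + log(4*z^2 + 1) + cos(2*z)


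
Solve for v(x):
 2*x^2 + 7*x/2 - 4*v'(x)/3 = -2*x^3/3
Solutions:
 v(x) = C1 + x^4/8 + x^3/2 + 21*x^2/16


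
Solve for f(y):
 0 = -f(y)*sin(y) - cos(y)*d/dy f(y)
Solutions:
 f(y) = C1*cos(y)


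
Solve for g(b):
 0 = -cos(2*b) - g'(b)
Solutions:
 g(b) = C1 - sin(2*b)/2


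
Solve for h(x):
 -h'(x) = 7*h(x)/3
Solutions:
 h(x) = C1*exp(-7*x/3)


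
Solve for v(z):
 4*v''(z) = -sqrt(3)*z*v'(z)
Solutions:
 v(z) = C1 + C2*erf(sqrt(2)*3^(1/4)*z/4)


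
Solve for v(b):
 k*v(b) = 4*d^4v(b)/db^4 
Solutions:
 v(b) = C1*exp(-sqrt(2)*b*k^(1/4)/2) + C2*exp(sqrt(2)*b*k^(1/4)/2) + C3*exp(-sqrt(2)*I*b*k^(1/4)/2) + C4*exp(sqrt(2)*I*b*k^(1/4)/2)


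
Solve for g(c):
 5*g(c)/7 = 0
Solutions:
 g(c) = 0


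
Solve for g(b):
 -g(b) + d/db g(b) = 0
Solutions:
 g(b) = C1*exp(b)


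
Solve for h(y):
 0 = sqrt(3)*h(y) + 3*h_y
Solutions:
 h(y) = C1*exp(-sqrt(3)*y/3)


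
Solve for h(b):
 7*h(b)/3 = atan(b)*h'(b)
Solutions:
 h(b) = C1*exp(7*Integral(1/atan(b), b)/3)


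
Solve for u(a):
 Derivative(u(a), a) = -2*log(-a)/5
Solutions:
 u(a) = C1 - 2*a*log(-a)/5 + 2*a/5


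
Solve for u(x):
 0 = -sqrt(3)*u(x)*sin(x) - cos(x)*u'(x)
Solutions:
 u(x) = C1*cos(x)^(sqrt(3))


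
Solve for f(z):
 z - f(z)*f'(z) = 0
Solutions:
 f(z) = -sqrt(C1 + z^2)
 f(z) = sqrt(C1 + z^2)


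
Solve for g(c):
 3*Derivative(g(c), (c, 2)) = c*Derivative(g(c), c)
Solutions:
 g(c) = C1 + C2*erfi(sqrt(6)*c/6)


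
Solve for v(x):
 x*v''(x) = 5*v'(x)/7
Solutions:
 v(x) = C1 + C2*x^(12/7)


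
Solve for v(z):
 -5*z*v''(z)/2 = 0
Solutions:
 v(z) = C1 + C2*z


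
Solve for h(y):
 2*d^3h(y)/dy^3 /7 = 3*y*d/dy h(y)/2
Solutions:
 h(y) = C1 + Integral(C2*airyai(42^(1/3)*y/2) + C3*airybi(42^(1/3)*y/2), y)


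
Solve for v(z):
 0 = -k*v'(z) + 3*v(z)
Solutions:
 v(z) = C1*exp(3*z/k)


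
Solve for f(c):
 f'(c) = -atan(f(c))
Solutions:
 Integral(1/atan(_y), (_y, f(c))) = C1 - c


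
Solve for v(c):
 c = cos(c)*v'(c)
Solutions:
 v(c) = C1 + Integral(c/cos(c), c)


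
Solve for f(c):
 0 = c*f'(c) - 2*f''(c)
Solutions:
 f(c) = C1 + C2*erfi(c/2)


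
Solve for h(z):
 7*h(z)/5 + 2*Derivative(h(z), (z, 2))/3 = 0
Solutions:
 h(z) = C1*sin(sqrt(210)*z/10) + C2*cos(sqrt(210)*z/10)


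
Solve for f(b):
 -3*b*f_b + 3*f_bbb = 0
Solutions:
 f(b) = C1 + Integral(C2*airyai(b) + C3*airybi(b), b)


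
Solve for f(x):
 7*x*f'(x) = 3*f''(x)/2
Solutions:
 f(x) = C1 + C2*erfi(sqrt(21)*x/3)


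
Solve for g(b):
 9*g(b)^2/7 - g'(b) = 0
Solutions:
 g(b) = -7/(C1 + 9*b)


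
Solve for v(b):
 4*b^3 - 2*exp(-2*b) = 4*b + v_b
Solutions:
 v(b) = C1 + b^4 - 2*b^2 + exp(-2*b)


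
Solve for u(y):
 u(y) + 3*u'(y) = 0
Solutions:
 u(y) = C1*exp(-y/3)


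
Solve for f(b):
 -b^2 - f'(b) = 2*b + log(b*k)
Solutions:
 f(b) = C1 - b^3/3 - b^2 - b*log(b*k) + b


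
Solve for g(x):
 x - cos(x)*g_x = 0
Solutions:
 g(x) = C1 + Integral(x/cos(x), x)


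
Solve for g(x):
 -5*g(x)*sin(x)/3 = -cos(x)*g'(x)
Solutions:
 g(x) = C1/cos(x)^(5/3)


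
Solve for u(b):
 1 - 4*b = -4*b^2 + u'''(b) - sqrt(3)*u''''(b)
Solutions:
 u(b) = C1 + C2*b + C3*b^2 + C4*exp(sqrt(3)*b/3) + b^5/15 + b^4*(-1 + 2*sqrt(3))/6 + b^3*(25 - 4*sqrt(3))/6


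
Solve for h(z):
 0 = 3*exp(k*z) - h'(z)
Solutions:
 h(z) = C1 + 3*exp(k*z)/k


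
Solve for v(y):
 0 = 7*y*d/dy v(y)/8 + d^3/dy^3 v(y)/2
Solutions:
 v(y) = C1 + Integral(C2*airyai(-14^(1/3)*y/2) + C3*airybi(-14^(1/3)*y/2), y)


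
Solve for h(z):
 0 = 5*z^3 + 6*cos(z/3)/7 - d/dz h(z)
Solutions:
 h(z) = C1 + 5*z^4/4 + 18*sin(z/3)/7


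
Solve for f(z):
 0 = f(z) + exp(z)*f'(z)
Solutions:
 f(z) = C1*exp(exp(-z))


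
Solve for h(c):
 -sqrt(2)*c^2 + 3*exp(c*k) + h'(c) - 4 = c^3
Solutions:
 h(c) = C1 + c^4/4 + sqrt(2)*c^3/3 + 4*c - 3*exp(c*k)/k


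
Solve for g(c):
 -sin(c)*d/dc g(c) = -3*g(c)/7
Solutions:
 g(c) = C1*(cos(c) - 1)^(3/14)/(cos(c) + 1)^(3/14)


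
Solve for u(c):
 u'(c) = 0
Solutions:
 u(c) = C1


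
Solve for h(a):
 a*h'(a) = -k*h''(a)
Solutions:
 h(a) = C1 + C2*sqrt(k)*erf(sqrt(2)*a*sqrt(1/k)/2)


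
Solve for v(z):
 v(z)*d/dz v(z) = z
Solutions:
 v(z) = -sqrt(C1 + z^2)
 v(z) = sqrt(C1 + z^2)


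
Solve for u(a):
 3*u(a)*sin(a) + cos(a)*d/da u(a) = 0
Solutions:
 u(a) = C1*cos(a)^3


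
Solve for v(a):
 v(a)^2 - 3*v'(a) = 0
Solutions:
 v(a) = -3/(C1 + a)


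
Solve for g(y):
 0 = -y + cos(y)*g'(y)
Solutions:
 g(y) = C1 + Integral(y/cos(y), y)


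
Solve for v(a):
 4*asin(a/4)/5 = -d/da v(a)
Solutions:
 v(a) = C1 - 4*a*asin(a/4)/5 - 4*sqrt(16 - a^2)/5


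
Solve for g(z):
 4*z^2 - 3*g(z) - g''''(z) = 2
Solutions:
 g(z) = 4*z^2/3 + (C1*sin(sqrt(2)*3^(1/4)*z/2) + C2*cos(sqrt(2)*3^(1/4)*z/2))*exp(-sqrt(2)*3^(1/4)*z/2) + (C3*sin(sqrt(2)*3^(1/4)*z/2) + C4*cos(sqrt(2)*3^(1/4)*z/2))*exp(sqrt(2)*3^(1/4)*z/2) - 2/3


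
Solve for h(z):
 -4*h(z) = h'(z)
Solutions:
 h(z) = C1*exp(-4*z)


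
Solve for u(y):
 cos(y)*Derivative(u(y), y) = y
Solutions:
 u(y) = C1 + Integral(y/cos(y), y)


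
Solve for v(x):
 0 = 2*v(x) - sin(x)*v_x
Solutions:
 v(x) = C1*(cos(x) - 1)/(cos(x) + 1)


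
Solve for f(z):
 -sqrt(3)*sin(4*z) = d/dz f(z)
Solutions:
 f(z) = C1 + sqrt(3)*cos(4*z)/4


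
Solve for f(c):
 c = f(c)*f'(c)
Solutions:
 f(c) = -sqrt(C1 + c^2)
 f(c) = sqrt(C1 + c^2)


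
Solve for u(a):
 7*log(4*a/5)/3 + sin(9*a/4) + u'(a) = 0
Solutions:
 u(a) = C1 - 7*a*log(a)/3 - 5*a*log(2) + a*log(10)/3 + 7*a/3 + 2*a*log(5) + 4*cos(9*a/4)/9


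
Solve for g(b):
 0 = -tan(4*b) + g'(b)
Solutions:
 g(b) = C1 - log(cos(4*b))/4


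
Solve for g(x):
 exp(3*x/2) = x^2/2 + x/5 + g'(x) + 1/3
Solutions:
 g(x) = C1 - x^3/6 - x^2/10 - x/3 + 2*exp(3*x/2)/3


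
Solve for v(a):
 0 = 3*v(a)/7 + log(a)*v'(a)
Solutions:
 v(a) = C1*exp(-3*li(a)/7)


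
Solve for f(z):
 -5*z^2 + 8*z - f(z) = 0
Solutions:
 f(z) = z*(8 - 5*z)


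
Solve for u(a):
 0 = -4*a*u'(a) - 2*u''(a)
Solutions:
 u(a) = C1 + C2*erf(a)


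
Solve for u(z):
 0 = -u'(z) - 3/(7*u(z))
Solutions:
 u(z) = -sqrt(C1 - 42*z)/7
 u(z) = sqrt(C1 - 42*z)/7


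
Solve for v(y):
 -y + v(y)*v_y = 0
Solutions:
 v(y) = -sqrt(C1 + y^2)
 v(y) = sqrt(C1 + y^2)


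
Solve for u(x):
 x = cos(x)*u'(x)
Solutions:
 u(x) = C1 + Integral(x/cos(x), x)


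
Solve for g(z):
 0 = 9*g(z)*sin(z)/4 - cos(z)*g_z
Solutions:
 g(z) = C1/cos(z)^(9/4)


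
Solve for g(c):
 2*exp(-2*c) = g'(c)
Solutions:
 g(c) = C1 - exp(-2*c)


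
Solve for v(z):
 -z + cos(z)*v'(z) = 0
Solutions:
 v(z) = C1 + Integral(z/cos(z), z)


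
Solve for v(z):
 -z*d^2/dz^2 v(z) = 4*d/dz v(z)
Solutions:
 v(z) = C1 + C2/z^3


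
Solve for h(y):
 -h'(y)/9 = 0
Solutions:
 h(y) = C1


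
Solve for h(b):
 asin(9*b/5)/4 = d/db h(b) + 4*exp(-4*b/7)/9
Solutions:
 h(b) = C1 + b*asin(9*b/5)/4 + sqrt(25 - 81*b^2)/36 + 7*exp(-4*b/7)/9


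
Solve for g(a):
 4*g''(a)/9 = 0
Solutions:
 g(a) = C1 + C2*a


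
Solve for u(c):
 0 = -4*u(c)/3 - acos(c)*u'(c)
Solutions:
 u(c) = C1*exp(-4*Integral(1/acos(c), c)/3)


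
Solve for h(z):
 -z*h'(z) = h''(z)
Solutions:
 h(z) = C1 + C2*erf(sqrt(2)*z/2)


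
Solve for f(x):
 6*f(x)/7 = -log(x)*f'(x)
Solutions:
 f(x) = C1*exp(-6*li(x)/7)


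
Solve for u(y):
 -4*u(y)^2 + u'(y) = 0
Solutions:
 u(y) = -1/(C1 + 4*y)


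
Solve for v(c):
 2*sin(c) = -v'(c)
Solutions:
 v(c) = C1 + 2*cos(c)


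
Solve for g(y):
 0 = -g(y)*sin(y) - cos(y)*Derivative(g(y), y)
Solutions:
 g(y) = C1*cos(y)


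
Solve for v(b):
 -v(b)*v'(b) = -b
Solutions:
 v(b) = -sqrt(C1 + b^2)
 v(b) = sqrt(C1 + b^2)


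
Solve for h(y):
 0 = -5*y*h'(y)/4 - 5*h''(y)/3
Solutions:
 h(y) = C1 + C2*erf(sqrt(6)*y/4)


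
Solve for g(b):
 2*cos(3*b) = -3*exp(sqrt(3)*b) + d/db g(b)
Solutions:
 g(b) = C1 + sqrt(3)*exp(sqrt(3)*b) + 2*sin(3*b)/3


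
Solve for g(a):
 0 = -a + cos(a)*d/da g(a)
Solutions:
 g(a) = C1 + Integral(a/cos(a), a)


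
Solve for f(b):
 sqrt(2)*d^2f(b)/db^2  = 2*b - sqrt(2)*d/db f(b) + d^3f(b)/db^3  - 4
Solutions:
 f(b) = C1 + C2*exp(sqrt(2)*b*(1 - sqrt(1 + 2*sqrt(2)))/2) + C3*exp(sqrt(2)*b*(1 + sqrt(1 + 2*sqrt(2)))/2) + sqrt(2)*b^2/2 - 3*sqrt(2)*b


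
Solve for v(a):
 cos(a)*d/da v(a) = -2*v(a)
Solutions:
 v(a) = C1*(sin(a) - 1)/(sin(a) + 1)


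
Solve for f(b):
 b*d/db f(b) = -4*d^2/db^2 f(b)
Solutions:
 f(b) = C1 + C2*erf(sqrt(2)*b/4)


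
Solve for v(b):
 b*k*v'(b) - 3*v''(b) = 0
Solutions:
 v(b) = Piecewise((-sqrt(6)*sqrt(pi)*C1*erf(sqrt(6)*b*sqrt(-k)/6)/(2*sqrt(-k)) - C2, (k > 0) | (k < 0)), (-C1*b - C2, True))


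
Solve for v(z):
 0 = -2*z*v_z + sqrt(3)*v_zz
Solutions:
 v(z) = C1 + C2*erfi(3^(3/4)*z/3)


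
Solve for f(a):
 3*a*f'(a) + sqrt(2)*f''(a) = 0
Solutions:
 f(a) = C1 + C2*erf(2^(1/4)*sqrt(3)*a/2)


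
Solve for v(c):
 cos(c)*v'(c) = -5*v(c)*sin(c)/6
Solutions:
 v(c) = C1*cos(c)^(5/6)


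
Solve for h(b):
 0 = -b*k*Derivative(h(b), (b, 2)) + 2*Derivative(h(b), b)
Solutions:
 h(b) = C1 + b^(((re(k) + 2)*re(k) + im(k)^2)/(re(k)^2 + im(k)^2))*(C2*sin(2*log(b)*Abs(im(k))/(re(k)^2 + im(k)^2)) + C3*cos(2*log(b)*im(k)/(re(k)^2 + im(k)^2)))


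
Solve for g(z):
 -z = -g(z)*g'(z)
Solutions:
 g(z) = -sqrt(C1 + z^2)
 g(z) = sqrt(C1 + z^2)


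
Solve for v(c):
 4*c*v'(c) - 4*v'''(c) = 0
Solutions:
 v(c) = C1 + Integral(C2*airyai(c) + C3*airybi(c), c)


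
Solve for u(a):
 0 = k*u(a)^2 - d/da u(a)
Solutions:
 u(a) = -1/(C1 + a*k)


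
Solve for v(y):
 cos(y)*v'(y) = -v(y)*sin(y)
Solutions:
 v(y) = C1*cos(y)


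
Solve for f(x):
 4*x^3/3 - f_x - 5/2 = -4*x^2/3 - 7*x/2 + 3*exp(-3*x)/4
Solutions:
 f(x) = C1 + x^4/3 + 4*x^3/9 + 7*x^2/4 - 5*x/2 + exp(-3*x)/4


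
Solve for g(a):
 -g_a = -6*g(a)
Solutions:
 g(a) = C1*exp(6*a)


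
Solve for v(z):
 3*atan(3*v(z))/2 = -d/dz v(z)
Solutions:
 Integral(1/atan(3*_y), (_y, v(z))) = C1 - 3*z/2


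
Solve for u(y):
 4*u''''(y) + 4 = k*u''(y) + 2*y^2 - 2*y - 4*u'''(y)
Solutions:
 u(y) = C1 + C2*y + C3*exp(y*(sqrt(k + 1) - 1)/2) + C4*exp(-y*(sqrt(k + 1) + 1)/2) - y^4/(6*k) + y^3*(1 - 8/k)/(3*k) + 2*y^2*(1 - 2/k - 16/k^2)/k


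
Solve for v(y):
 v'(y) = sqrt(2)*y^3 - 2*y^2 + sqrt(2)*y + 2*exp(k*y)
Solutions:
 v(y) = C1 + sqrt(2)*y^4/4 - 2*y^3/3 + sqrt(2)*y^2/2 + 2*exp(k*y)/k


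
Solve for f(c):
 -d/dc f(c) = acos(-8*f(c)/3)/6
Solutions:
 Integral(1/acos(-8*_y/3), (_y, f(c))) = C1 - c/6


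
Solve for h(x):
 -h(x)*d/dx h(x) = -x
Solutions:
 h(x) = -sqrt(C1 + x^2)
 h(x) = sqrt(C1 + x^2)


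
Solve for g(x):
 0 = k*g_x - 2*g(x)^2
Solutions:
 g(x) = -k/(C1*k + 2*x)


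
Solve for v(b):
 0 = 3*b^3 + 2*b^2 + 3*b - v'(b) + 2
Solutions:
 v(b) = C1 + 3*b^4/4 + 2*b^3/3 + 3*b^2/2 + 2*b


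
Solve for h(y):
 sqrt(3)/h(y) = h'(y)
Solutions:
 h(y) = -sqrt(C1 + 2*sqrt(3)*y)
 h(y) = sqrt(C1 + 2*sqrt(3)*y)


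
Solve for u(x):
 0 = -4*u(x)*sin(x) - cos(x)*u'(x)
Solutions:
 u(x) = C1*cos(x)^4


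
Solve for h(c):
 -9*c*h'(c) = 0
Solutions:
 h(c) = C1


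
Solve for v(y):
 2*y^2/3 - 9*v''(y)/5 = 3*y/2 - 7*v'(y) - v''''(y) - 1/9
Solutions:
 v(y) = C1 + C2*exp(y*(6*50^(1/3)/(sqrt(30085) + 175)^(1/3) + 20^(1/3)*(sqrt(30085) + 175)^(1/3))/20)*sin(sqrt(3)*y*(-20^(1/3)*(sqrt(30085) + 175)^(1/3) + 6*50^(1/3)/(sqrt(30085) + 175)^(1/3))/20) + C3*exp(y*(6*50^(1/3)/(sqrt(30085) + 175)^(1/3) + 20^(1/3)*(sqrt(30085) + 175)^(1/3))/20)*cos(sqrt(3)*y*(-20^(1/3)*(sqrt(30085) + 175)^(1/3) + 6*50^(1/3)/(sqrt(30085) + 175)^(1/3))/20) + C4*exp(-y*(6*50^(1/3)/(sqrt(30085) + 175)^(1/3) + 20^(1/3)*(sqrt(30085) + 175)^(1/3))/10) - 2*y^3/63 + 81*y^2/980 + 4111*y/154350


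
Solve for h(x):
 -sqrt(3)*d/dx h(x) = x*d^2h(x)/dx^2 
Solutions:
 h(x) = C1 + C2*x^(1 - sqrt(3))


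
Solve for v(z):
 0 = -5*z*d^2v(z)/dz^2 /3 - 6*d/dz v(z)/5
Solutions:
 v(z) = C1 + C2*z^(7/25)


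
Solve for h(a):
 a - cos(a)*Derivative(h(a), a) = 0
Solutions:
 h(a) = C1 + Integral(a/cos(a), a)


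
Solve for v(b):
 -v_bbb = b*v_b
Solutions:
 v(b) = C1 + Integral(C2*airyai(-b) + C3*airybi(-b), b)


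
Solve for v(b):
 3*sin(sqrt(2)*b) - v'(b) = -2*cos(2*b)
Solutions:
 v(b) = C1 + sin(2*b) - 3*sqrt(2)*cos(sqrt(2)*b)/2


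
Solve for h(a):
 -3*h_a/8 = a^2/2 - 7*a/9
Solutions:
 h(a) = C1 - 4*a^3/9 + 28*a^2/27


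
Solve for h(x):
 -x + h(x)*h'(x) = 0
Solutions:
 h(x) = -sqrt(C1 + x^2)
 h(x) = sqrt(C1 + x^2)


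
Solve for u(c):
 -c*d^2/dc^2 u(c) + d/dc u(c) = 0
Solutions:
 u(c) = C1 + C2*c^2


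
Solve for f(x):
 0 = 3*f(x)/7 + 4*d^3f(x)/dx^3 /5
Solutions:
 f(x) = C3*exp(-1470^(1/3)*x/14) + (C1*sin(3^(5/6)*490^(1/3)*x/28) + C2*cos(3^(5/6)*490^(1/3)*x/28))*exp(1470^(1/3)*x/28)


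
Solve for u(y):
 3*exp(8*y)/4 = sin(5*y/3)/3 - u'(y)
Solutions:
 u(y) = C1 - 3*exp(8*y)/32 - cos(5*y/3)/5


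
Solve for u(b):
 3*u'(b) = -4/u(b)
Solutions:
 u(b) = -sqrt(C1 - 24*b)/3
 u(b) = sqrt(C1 - 24*b)/3


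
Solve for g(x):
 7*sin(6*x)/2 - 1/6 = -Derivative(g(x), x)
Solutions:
 g(x) = C1 + x/6 + 7*cos(6*x)/12


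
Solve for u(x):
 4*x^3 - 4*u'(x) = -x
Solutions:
 u(x) = C1 + x^4/4 + x^2/8


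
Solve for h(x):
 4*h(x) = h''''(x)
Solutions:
 h(x) = C1*exp(-sqrt(2)*x) + C2*exp(sqrt(2)*x) + C3*sin(sqrt(2)*x) + C4*cos(sqrt(2)*x)


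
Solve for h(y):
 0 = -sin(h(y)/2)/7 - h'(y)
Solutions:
 y/7 + log(cos(h(y)/2) - 1) - log(cos(h(y)/2) + 1) = C1


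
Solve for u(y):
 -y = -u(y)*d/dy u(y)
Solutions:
 u(y) = -sqrt(C1 + y^2)
 u(y) = sqrt(C1 + y^2)


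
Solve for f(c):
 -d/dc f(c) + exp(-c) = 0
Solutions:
 f(c) = C1 - exp(-c)


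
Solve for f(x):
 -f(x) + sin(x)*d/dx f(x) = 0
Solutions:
 f(x) = C1*sqrt(cos(x) - 1)/sqrt(cos(x) + 1)


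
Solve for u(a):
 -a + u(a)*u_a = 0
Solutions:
 u(a) = -sqrt(C1 + a^2)
 u(a) = sqrt(C1 + a^2)


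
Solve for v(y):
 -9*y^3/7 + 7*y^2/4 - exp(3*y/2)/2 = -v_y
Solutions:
 v(y) = C1 + 9*y^4/28 - 7*y^3/12 + exp(3*y/2)/3


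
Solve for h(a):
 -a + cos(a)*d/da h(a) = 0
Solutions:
 h(a) = C1 + Integral(a/cos(a), a)


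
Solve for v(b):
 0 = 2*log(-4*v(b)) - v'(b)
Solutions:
 -Integral(1/(log(-_y) + 2*log(2)), (_y, v(b)))/2 = C1 - b


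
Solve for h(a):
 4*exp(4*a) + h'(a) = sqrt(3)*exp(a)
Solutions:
 h(a) = C1 - exp(4*a) + sqrt(3)*exp(a)


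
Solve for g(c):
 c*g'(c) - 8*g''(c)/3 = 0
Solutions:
 g(c) = C1 + C2*erfi(sqrt(3)*c/4)


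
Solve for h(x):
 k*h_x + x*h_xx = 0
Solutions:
 h(x) = C1 + x^(1 - re(k))*(C2*sin(log(x)*Abs(im(k))) + C3*cos(log(x)*im(k)))


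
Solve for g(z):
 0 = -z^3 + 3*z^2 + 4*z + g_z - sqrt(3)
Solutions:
 g(z) = C1 + z^4/4 - z^3 - 2*z^2 + sqrt(3)*z


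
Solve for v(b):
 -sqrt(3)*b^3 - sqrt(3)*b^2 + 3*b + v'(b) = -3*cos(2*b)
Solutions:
 v(b) = C1 + sqrt(3)*b^4/4 + sqrt(3)*b^3/3 - 3*b^2/2 - 3*sin(2*b)/2


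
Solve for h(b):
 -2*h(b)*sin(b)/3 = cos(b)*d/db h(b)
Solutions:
 h(b) = C1*cos(b)^(2/3)


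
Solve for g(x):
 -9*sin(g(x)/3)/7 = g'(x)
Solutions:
 9*x/7 + 3*log(cos(g(x)/3) - 1)/2 - 3*log(cos(g(x)/3) + 1)/2 = C1


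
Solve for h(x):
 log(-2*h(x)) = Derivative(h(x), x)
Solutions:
 -Integral(1/(log(-_y) + log(2)), (_y, h(x))) = C1 - x


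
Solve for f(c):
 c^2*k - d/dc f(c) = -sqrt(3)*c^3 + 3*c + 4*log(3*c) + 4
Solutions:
 f(c) = C1 + sqrt(3)*c^4/4 + c^3*k/3 - 3*c^2/2 - 4*c*log(c) - c*log(81)


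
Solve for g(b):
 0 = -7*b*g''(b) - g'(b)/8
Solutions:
 g(b) = C1 + C2*b^(55/56)


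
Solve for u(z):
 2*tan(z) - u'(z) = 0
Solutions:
 u(z) = C1 - 2*log(cos(z))


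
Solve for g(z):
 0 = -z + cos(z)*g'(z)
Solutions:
 g(z) = C1 + Integral(z/cos(z), z)


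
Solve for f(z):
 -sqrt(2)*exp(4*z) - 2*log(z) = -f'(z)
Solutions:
 f(z) = C1 + 2*z*log(z) - 2*z + sqrt(2)*exp(4*z)/4


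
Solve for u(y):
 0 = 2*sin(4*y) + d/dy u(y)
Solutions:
 u(y) = C1 + cos(4*y)/2


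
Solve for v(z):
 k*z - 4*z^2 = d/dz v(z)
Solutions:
 v(z) = C1 + k*z^2/2 - 4*z^3/3


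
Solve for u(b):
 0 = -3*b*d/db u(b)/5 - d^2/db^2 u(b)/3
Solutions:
 u(b) = C1 + C2*erf(3*sqrt(10)*b/10)


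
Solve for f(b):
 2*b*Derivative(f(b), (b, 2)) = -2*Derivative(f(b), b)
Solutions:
 f(b) = C1 + C2*log(b)


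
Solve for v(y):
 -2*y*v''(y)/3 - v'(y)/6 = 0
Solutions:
 v(y) = C1 + C2*y^(3/4)


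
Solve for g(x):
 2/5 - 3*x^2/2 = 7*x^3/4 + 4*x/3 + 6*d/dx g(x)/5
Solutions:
 g(x) = C1 - 35*x^4/96 - 5*x^3/12 - 5*x^2/9 + x/3


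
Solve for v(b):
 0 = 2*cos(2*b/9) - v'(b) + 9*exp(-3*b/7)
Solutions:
 v(b) = C1 + 9*sin(2*b/9) - 21*exp(-3*b/7)


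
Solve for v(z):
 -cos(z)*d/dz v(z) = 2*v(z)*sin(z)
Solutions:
 v(z) = C1*cos(z)^2


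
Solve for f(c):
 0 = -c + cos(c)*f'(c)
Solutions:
 f(c) = C1 + Integral(c/cos(c), c)


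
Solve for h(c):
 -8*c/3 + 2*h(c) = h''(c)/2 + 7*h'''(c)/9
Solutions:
 h(c) = C1*exp(-c*(3*3^(1/3)/(28*sqrt(193) + 389)^(1/3) + 6 + 3^(2/3)*(28*sqrt(193) + 389)^(1/3))/28)*sin(3*3^(1/6)*c*(-(28*sqrt(193) + 389)^(1/3) + 3^(2/3)/(28*sqrt(193) + 389)^(1/3))/28) + C2*exp(-c*(3*3^(1/3)/(28*sqrt(193) + 389)^(1/3) + 6 + 3^(2/3)*(28*sqrt(193) + 389)^(1/3))/28)*cos(3*3^(1/6)*c*(-(28*sqrt(193) + 389)^(1/3) + 3^(2/3)/(28*sqrt(193) + 389)^(1/3))/28) + C3*exp(c*(-3 + 3*3^(1/3)/(28*sqrt(193) + 389)^(1/3) + 3^(2/3)*(28*sqrt(193) + 389)^(1/3))/14) + 4*c/3


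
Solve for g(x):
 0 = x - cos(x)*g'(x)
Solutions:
 g(x) = C1 + Integral(x/cos(x), x)


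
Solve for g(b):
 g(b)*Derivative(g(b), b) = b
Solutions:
 g(b) = -sqrt(C1 + b^2)
 g(b) = sqrt(C1 + b^2)


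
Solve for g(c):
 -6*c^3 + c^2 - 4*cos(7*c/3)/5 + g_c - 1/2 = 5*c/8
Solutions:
 g(c) = C1 + 3*c^4/2 - c^3/3 + 5*c^2/16 + c/2 + 12*sin(7*c/3)/35


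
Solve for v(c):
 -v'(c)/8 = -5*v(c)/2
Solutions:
 v(c) = C1*exp(20*c)


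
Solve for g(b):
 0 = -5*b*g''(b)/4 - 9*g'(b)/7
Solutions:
 g(b) = C1 + C2/b^(1/35)


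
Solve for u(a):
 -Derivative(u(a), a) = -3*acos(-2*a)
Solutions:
 u(a) = C1 + 3*a*acos(-2*a) + 3*sqrt(1 - 4*a^2)/2


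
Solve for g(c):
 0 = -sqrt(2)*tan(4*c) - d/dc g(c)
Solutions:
 g(c) = C1 + sqrt(2)*log(cos(4*c))/4


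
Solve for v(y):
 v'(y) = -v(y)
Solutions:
 v(y) = C1*exp(-y)


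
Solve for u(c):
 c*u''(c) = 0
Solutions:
 u(c) = C1 + C2*c


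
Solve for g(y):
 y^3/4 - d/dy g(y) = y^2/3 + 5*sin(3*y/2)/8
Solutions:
 g(y) = C1 + y^4/16 - y^3/9 + 5*cos(3*y/2)/12


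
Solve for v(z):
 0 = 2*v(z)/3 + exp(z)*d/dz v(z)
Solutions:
 v(z) = C1*exp(2*exp(-z)/3)


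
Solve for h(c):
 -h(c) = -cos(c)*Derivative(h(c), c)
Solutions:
 h(c) = C1*sqrt(sin(c) + 1)/sqrt(sin(c) - 1)


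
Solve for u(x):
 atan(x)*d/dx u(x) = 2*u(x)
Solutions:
 u(x) = C1*exp(2*Integral(1/atan(x), x))


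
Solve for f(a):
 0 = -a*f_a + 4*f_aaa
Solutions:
 f(a) = C1 + Integral(C2*airyai(2^(1/3)*a/2) + C3*airybi(2^(1/3)*a/2), a)


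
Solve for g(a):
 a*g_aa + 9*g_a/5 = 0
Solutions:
 g(a) = C1 + C2/a^(4/5)


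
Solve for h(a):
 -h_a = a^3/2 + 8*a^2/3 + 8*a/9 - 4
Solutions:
 h(a) = C1 - a^4/8 - 8*a^3/9 - 4*a^2/9 + 4*a


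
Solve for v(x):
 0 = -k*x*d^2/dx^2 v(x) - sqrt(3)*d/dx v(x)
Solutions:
 v(x) = C1 + x^(((re(k) - sqrt(3))*re(k) + im(k)^2)/(re(k)^2 + im(k)^2))*(C2*sin(sqrt(3)*log(x)*Abs(im(k))/(re(k)^2 + im(k)^2)) + C3*cos(sqrt(3)*log(x)*im(k)/(re(k)^2 + im(k)^2)))


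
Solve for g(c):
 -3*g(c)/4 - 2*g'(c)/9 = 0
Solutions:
 g(c) = C1*exp(-27*c/8)


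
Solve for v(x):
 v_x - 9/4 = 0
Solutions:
 v(x) = C1 + 9*x/4


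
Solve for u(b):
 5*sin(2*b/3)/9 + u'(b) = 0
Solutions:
 u(b) = C1 + 5*cos(2*b/3)/6


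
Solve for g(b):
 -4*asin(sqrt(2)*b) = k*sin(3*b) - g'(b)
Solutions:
 g(b) = C1 + 4*b*asin(sqrt(2)*b) - k*cos(3*b)/3 + 2*sqrt(2)*sqrt(1 - 2*b^2)


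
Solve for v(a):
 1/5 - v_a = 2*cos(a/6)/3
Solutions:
 v(a) = C1 + a/5 - 4*sin(a/6)


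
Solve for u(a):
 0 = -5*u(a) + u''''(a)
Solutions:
 u(a) = C1*exp(-5^(1/4)*a) + C2*exp(5^(1/4)*a) + C3*sin(5^(1/4)*a) + C4*cos(5^(1/4)*a)


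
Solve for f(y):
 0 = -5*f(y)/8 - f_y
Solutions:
 f(y) = C1*exp(-5*y/8)


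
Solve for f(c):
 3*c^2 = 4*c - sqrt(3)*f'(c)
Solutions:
 f(c) = C1 - sqrt(3)*c^3/3 + 2*sqrt(3)*c^2/3


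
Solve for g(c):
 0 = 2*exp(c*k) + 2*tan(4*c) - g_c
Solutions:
 g(c) = C1 + 2*Piecewise((exp(c*k)/k, Ne(k, 0)), (c, True)) - log(cos(4*c))/2


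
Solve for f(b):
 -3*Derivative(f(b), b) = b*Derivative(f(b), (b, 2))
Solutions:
 f(b) = C1 + C2/b^2


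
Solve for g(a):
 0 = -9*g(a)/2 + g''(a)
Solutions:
 g(a) = C1*exp(-3*sqrt(2)*a/2) + C2*exp(3*sqrt(2)*a/2)


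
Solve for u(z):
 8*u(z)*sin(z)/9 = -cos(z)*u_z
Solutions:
 u(z) = C1*cos(z)^(8/9)


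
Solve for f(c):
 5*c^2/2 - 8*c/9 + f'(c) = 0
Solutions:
 f(c) = C1 - 5*c^3/6 + 4*c^2/9


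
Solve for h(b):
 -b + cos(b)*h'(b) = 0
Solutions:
 h(b) = C1 + Integral(b/cos(b), b)


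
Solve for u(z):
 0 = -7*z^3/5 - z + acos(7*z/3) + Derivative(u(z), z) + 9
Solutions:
 u(z) = C1 + 7*z^4/20 + z^2/2 - z*acos(7*z/3) - 9*z + sqrt(9 - 49*z^2)/7


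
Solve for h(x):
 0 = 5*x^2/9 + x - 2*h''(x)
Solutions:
 h(x) = C1 + C2*x + 5*x^4/216 + x^3/12


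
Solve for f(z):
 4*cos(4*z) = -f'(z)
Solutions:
 f(z) = C1 - sin(4*z)


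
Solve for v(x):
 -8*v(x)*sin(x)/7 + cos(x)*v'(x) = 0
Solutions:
 v(x) = C1/cos(x)^(8/7)


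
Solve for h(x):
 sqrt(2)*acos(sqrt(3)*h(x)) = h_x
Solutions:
 Integral(1/acos(sqrt(3)*_y), (_y, h(x))) = C1 + sqrt(2)*x


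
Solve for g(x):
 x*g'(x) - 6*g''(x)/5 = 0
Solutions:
 g(x) = C1 + C2*erfi(sqrt(15)*x/6)


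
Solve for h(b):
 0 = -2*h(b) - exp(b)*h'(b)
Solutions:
 h(b) = C1*exp(2*exp(-b))


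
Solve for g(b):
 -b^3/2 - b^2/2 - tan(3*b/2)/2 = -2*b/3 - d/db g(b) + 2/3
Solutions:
 g(b) = C1 + b^4/8 + b^3/6 - b^2/3 + 2*b/3 - log(cos(3*b/2))/3


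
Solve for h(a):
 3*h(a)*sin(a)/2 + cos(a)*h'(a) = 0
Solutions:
 h(a) = C1*cos(a)^(3/2)


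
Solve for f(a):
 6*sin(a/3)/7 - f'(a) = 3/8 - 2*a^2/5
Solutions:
 f(a) = C1 + 2*a^3/15 - 3*a/8 - 18*cos(a/3)/7


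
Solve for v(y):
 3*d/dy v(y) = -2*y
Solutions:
 v(y) = C1 - y^2/3


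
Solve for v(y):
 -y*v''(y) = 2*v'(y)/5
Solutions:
 v(y) = C1 + C2*y^(3/5)


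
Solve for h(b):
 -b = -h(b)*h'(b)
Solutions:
 h(b) = -sqrt(C1 + b^2)
 h(b) = sqrt(C1 + b^2)


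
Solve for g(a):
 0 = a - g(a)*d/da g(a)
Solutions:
 g(a) = -sqrt(C1 + a^2)
 g(a) = sqrt(C1 + a^2)


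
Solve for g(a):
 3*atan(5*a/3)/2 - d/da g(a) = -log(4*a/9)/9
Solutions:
 g(a) = C1 + a*log(a)/9 + 3*a*atan(5*a/3)/2 - 2*a*log(3)/9 - a/9 + 2*a*log(2)/9 - 9*log(25*a^2 + 9)/20


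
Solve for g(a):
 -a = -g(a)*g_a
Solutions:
 g(a) = -sqrt(C1 + a^2)
 g(a) = sqrt(C1 + a^2)


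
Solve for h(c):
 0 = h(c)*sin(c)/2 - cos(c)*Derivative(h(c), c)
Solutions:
 h(c) = C1/sqrt(cos(c))


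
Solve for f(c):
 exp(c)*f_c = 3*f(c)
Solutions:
 f(c) = C1*exp(-3*exp(-c))


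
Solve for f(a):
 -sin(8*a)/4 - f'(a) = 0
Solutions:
 f(a) = C1 + cos(8*a)/32


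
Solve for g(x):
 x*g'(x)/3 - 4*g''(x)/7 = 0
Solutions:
 g(x) = C1 + C2*erfi(sqrt(42)*x/12)


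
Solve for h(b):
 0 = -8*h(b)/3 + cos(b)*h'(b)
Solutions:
 h(b) = C1*(sin(b) + 1)^(4/3)/(sin(b) - 1)^(4/3)


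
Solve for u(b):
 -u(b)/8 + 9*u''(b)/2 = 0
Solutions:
 u(b) = C1*exp(-b/6) + C2*exp(b/6)


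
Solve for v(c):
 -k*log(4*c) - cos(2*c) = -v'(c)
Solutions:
 v(c) = C1 + c*k*(log(c) - 1) + 2*c*k*log(2) + sin(2*c)/2


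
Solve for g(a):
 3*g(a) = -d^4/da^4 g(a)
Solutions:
 g(a) = (C1*sin(sqrt(2)*3^(1/4)*a/2) + C2*cos(sqrt(2)*3^(1/4)*a/2))*exp(-sqrt(2)*3^(1/4)*a/2) + (C3*sin(sqrt(2)*3^(1/4)*a/2) + C4*cos(sqrt(2)*3^(1/4)*a/2))*exp(sqrt(2)*3^(1/4)*a/2)


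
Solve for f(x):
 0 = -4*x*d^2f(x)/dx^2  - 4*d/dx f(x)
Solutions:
 f(x) = C1 + C2*log(x)


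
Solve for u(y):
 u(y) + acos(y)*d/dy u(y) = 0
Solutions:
 u(y) = C1*exp(-Integral(1/acos(y), y))


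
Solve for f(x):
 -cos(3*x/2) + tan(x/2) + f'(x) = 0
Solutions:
 f(x) = C1 + 2*log(cos(x/2)) + 2*sin(3*x/2)/3


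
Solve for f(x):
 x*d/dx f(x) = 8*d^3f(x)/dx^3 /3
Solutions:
 f(x) = C1 + Integral(C2*airyai(3^(1/3)*x/2) + C3*airybi(3^(1/3)*x/2), x)


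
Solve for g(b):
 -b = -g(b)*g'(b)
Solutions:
 g(b) = -sqrt(C1 + b^2)
 g(b) = sqrt(C1 + b^2)


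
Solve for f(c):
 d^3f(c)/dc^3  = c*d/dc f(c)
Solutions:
 f(c) = C1 + Integral(C2*airyai(c) + C3*airybi(c), c)


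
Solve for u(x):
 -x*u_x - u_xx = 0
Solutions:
 u(x) = C1 + C2*erf(sqrt(2)*x/2)


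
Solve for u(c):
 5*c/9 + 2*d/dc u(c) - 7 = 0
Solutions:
 u(c) = C1 - 5*c^2/36 + 7*c/2


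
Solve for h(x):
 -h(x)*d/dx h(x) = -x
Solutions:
 h(x) = -sqrt(C1 + x^2)
 h(x) = sqrt(C1 + x^2)


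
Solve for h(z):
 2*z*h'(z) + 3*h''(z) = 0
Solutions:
 h(z) = C1 + C2*erf(sqrt(3)*z/3)


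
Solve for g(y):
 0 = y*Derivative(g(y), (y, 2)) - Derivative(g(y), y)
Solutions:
 g(y) = C1 + C2*y^2


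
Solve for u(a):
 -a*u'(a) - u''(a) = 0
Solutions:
 u(a) = C1 + C2*erf(sqrt(2)*a/2)


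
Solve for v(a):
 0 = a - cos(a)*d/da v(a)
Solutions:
 v(a) = C1 + Integral(a/cos(a), a)


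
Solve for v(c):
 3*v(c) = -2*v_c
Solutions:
 v(c) = C1*exp(-3*c/2)


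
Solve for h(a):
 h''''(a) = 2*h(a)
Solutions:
 h(a) = C1*exp(-2^(1/4)*a) + C2*exp(2^(1/4)*a) + C3*sin(2^(1/4)*a) + C4*cos(2^(1/4)*a)


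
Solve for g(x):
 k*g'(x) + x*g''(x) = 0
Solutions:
 g(x) = C1 + x^(1 - re(k))*(C2*sin(log(x)*Abs(im(k))) + C3*cos(log(x)*im(k)))


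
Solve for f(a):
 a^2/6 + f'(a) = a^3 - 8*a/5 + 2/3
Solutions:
 f(a) = C1 + a^4/4 - a^3/18 - 4*a^2/5 + 2*a/3


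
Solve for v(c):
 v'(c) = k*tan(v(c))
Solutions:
 v(c) = pi - asin(C1*exp(c*k))
 v(c) = asin(C1*exp(c*k))


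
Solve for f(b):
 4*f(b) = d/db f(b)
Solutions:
 f(b) = C1*exp(4*b)


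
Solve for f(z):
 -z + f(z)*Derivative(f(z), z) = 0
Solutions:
 f(z) = -sqrt(C1 + z^2)
 f(z) = sqrt(C1 + z^2)


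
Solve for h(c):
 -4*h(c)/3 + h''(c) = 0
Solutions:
 h(c) = C1*exp(-2*sqrt(3)*c/3) + C2*exp(2*sqrt(3)*c/3)


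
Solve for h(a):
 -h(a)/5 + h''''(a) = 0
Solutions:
 h(a) = C1*exp(-5^(3/4)*a/5) + C2*exp(5^(3/4)*a/5) + C3*sin(5^(3/4)*a/5) + C4*cos(5^(3/4)*a/5)


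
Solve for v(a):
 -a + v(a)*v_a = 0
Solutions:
 v(a) = -sqrt(C1 + a^2)
 v(a) = sqrt(C1 + a^2)


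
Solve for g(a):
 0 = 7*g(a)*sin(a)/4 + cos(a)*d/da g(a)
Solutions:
 g(a) = C1*cos(a)^(7/4)


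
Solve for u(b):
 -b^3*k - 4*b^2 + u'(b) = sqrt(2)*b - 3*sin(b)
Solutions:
 u(b) = C1 + b^4*k/4 + 4*b^3/3 + sqrt(2)*b^2/2 + 3*cos(b)


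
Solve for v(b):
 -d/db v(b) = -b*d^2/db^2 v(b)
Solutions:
 v(b) = C1 + C2*b^2


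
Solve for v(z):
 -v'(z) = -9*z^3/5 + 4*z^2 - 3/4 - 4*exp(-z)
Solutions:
 v(z) = C1 + 9*z^4/20 - 4*z^3/3 + 3*z/4 - 4*exp(-z)


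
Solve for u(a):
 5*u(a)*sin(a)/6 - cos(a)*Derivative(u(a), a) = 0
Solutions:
 u(a) = C1/cos(a)^(5/6)


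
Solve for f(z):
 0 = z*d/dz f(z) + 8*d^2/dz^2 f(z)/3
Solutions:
 f(z) = C1 + C2*erf(sqrt(3)*z/4)


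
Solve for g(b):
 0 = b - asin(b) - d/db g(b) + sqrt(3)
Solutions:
 g(b) = C1 + b^2/2 - b*asin(b) + sqrt(3)*b - sqrt(1 - b^2)


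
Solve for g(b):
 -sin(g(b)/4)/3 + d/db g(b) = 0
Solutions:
 -b/3 + 2*log(cos(g(b)/4) - 1) - 2*log(cos(g(b)/4) + 1) = C1


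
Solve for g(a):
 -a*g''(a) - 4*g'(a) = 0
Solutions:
 g(a) = C1 + C2/a^3
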